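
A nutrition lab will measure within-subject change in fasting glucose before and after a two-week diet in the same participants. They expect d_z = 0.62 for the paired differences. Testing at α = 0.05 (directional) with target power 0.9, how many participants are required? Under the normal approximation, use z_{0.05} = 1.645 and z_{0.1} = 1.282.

For a paired (one-sample on differences) test: n = ((z_{α} + z_β) / d)².
z_{α} + z_β = 1.645 + 1.282 = 2.927.
n = (2.927 / 0.62)² = 4.721² = 22.29.
Round up.

n = 23 pairs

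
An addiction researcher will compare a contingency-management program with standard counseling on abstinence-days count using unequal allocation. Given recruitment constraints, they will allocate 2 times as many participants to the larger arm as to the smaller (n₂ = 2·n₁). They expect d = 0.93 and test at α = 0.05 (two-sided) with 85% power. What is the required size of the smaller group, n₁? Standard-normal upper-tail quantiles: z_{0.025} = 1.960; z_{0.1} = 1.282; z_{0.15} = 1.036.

n₁ = 16

With allocation ratio k = n₂/n₁ = 2, Var(x̄₁−x̄₂) = σ²(1/n₁ + 1/(k·n₁)) = σ²·(k+1)/(k·n₁).
So n₁ = (1 + 1/k)·((z_{α/2} + z_β)/d)² = 1.500 × (2.996/0.93)².
n₁ = 1.500 × 10.38 = 15.6.
Round up: n₁ = 16, giving n₂ = 2 × 16 = 32.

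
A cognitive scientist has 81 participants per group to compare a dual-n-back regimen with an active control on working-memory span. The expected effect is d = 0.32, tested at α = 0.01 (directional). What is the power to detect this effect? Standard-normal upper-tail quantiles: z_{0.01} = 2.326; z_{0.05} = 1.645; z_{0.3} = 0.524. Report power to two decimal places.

power ≈ 0.39

For two equal groups, power = Φ(d·√(n/2) − z_{α}).
d·√(n/2) = 0.32 × √(81/2) = 0.32 × 6.364 = 2.036.
z_β = 2.036 − 2.326 = -0.290.
Power = Φ(-0.290) = 0.386.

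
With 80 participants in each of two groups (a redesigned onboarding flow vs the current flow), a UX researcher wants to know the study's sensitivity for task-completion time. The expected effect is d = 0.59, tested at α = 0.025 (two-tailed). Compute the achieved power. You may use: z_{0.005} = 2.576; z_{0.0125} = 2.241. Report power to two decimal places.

power ≈ 0.93

For two equal groups, power = Φ(d·√(n/2) − z_{α/2}).
d·√(n/2) = 0.59 × √(80/2) = 0.59 × 6.325 = 3.731.
z_β = 3.731 − 2.241 = 1.490.
Power = Φ(1.490) = 0.932.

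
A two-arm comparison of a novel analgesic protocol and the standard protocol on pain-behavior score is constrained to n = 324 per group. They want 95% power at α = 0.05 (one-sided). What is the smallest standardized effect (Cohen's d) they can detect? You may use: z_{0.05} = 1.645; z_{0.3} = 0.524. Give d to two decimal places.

For two independent groups of n = 324 each: d_min = (z_{α} + z_β)·√(2/n).
z-sum = 1.645 + 1.645 = 3.290.
d_min = 3.290 × √(2/324) = 3.290 × 0.0786 = 0.258.

d_min ≈ 0.26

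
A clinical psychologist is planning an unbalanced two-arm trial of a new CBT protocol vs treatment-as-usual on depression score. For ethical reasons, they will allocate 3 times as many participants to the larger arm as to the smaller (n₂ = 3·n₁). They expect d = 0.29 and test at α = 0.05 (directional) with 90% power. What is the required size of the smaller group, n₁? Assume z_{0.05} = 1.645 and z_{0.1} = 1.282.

With allocation ratio k = n₂/n₁ = 3, Var(x̄₁−x̄₂) = σ²(1/n₁ + 1/(k·n₁)) = σ²·(k+1)/(k·n₁).
So n₁ = (1 + 1/k)·((z_{α} + z_β)/d)² = 1.333 × (2.927/0.29)².
n₁ = 1.333 × 101.87 = 135.8.
Round up: n₁ = 136, giving n₂ = 3 × 136 = 408.

n₁ = 136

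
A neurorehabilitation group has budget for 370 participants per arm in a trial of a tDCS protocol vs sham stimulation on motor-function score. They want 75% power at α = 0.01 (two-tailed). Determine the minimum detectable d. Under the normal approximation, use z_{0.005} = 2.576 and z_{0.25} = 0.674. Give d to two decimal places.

d_min ≈ 0.24

For two independent groups of n = 370 each: d_min = (z_{α/2} + z_β)·√(2/n).
z-sum = 2.576 + 0.674 = 3.250.
d_min = 3.250 × √(2/370) = 3.250 × 0.0735 = 0.239.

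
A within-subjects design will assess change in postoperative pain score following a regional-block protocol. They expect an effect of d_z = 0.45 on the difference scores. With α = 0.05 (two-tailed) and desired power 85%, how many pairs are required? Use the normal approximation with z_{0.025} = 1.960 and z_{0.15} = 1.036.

For a paired (one-sample on differences) test: n = ((z_{α/2} + z_β) / d)².
z_{α/2} + z_β = 1.960 + 1.036 = 2.996.
n = (2.996 / 0.45)² = 6.658² = 44.33.
Round up.

n = 45 pairs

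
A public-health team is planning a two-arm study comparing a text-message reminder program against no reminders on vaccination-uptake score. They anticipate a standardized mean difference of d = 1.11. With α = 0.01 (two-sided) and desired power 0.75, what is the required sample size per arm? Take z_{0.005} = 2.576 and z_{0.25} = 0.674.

For two independent groups with equal n: n = 2·((z_{α/2} + z_β) / d)².
z_{α/2} + z_β = 2.576 + 0.674 = 3.250.
n = 2 × (3.250 / 1.11)² = 2 × 2.928² = 2 × 8.57 = 17.1.
Round up to the next whole participant.

n = 18 per group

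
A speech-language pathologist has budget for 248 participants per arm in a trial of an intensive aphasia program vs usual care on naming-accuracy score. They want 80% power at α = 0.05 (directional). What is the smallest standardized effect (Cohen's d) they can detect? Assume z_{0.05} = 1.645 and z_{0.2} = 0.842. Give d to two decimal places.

For two independent groups of n = 248 each: d_min = (z_{α} + z_β)·√(2/n).
z-sum = 1.645 + 0.842 = 2.487.
d_min = 2.487 × √(2/248) = 2.487 × 0.0898 = 0.223.

d_min ≈ 0.22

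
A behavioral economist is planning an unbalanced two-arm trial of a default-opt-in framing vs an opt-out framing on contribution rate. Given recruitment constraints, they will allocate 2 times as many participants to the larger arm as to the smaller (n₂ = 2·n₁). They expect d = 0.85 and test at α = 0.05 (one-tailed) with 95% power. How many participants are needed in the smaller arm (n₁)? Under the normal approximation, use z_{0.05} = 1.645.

With allocation ratio k = n₂/n₁ = 2, Var(x̄₁−x̄₂) = σ²(1/n₁ + 1/(k·n₁)) = σ²·(k+1)/(k·n₁).
So n₁ = (1 + 1/k)·((z_{α} + z_β)/d)² = 1.500 × (3.290/0.85)².
n₁ = 1.500 × 14.98 = 22.5.
Round up: n₁ = 23, giving n₂ = 2 × 23 = 46.

n₁ = 23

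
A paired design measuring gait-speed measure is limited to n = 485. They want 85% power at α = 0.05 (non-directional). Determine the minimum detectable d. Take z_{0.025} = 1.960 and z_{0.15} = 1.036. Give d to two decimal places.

d_min ≈ 0.14

For a single sample (or paired design) of n = 485: d_min = (z_{α/2} + z_β)/√n.
z-sum = 1.960 + 1.036 = 2.996.
d_min = 2.996 / √485 = 2.996 / 22.023 = 0.136.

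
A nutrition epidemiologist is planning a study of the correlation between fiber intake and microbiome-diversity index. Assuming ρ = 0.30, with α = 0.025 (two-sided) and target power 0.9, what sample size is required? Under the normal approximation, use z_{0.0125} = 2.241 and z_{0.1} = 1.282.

Fisher's z: C = ½·ln((1+r)/(1−r)) = ½·ln(1.8571) = 0.3095.
n = ((z_{α/2} + z_β)/C)² + 3.
(2.241 + 1.282) / 0.3095 = 3.523 / 0.3095 = 11.383.
n = 11.383² + 3 = 129.57 + 3 = 132.6.
Round up.

n = 133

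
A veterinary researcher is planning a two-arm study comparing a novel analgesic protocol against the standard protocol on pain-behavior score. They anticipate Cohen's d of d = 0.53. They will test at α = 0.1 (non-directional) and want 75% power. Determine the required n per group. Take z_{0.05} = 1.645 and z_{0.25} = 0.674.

n = 39 per group

For two independent groups with equal n: n = 2·((z_{α/2} + z_β) / d)².
z_{α/2} + z_β = 1.645 + 0.674 = 2.319.
n = 2 × (2.319 / 0.53)² = 2 × 4.375² = 2 × 19.14 = 38.3.
Round up to the next whole participant.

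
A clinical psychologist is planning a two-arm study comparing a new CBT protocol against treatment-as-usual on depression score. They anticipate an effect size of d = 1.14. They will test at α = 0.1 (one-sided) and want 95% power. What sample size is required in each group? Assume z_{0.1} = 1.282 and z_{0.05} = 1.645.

For two independent groups with equal n: n = 2·((z_{α} + z_β) / d)².
z_{α} + z_β = 1.282 + 1.645 = 2.927.
n = 2 × (2.927 / 1.14)² = 2 × 2.568² = 2 × 6.59 = 13.2.
Round up to the next whole participant.

n = 14 per group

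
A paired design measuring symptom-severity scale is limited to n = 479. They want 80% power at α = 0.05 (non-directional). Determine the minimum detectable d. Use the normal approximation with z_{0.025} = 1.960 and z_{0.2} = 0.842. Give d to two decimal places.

d_min ≈ 0.13

For a single sample (or paired design) of n = 479: d_min = (z_{α/2} + z_β)/√n.
z-sum = 1.960 + 0.842 = 2.802.
d_min = 2.802 / √479 = 2.802 / 21.886 = 0.128.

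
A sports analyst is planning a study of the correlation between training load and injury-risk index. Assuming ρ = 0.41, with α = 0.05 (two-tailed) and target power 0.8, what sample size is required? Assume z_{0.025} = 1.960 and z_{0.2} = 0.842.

n = 45

Fisher's z: C = ½·ln((1+r)/(1−r)) = ½·ln(2.3898) = 0.4356.
n = ((z_{α/2} + z_β)/C)² + 3.
(1.960 + 0.842) / 0.4356 = 2.802 / 0.4356 = 6.433.
n = 6.433² + 3 = 41.38 + 3 = 44.4.
Round up.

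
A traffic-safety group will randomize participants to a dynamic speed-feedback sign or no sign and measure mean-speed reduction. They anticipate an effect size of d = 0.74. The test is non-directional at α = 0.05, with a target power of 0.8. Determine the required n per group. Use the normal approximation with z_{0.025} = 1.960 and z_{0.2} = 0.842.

For two independent groups with equal n: n = 2·((z_{α/2} + z_β) / d)².
z_{α/2} + z_β = 1.960 + 0.842 = 2.802.
n = 2 × (2.802 / 0.74)² = 2 × 3.786² = 2 × 14.34 = 28.7.
Round up to the next whole participant.

n = 29 per group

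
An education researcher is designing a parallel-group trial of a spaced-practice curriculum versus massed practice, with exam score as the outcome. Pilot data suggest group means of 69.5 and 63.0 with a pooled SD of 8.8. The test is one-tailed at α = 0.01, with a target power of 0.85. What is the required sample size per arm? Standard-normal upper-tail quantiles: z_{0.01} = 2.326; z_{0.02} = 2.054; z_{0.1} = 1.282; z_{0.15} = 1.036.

Cohen's d = |M₁ − M₂| / SD_pooled = |69.5 − 63.0| / 8.8 = 6.5 / 8.8 = 0.739.
For two independent groups with equal n: n = 2·((z_{α} + z_β) / d)².
z_{α} + z_β = 2.326 + 1.036 = 3.362.
n = 2 × (3.362 / 0.739)² = 2 × 4.549² = 2 × 20.70 = 41.4.
Round up to the next whole participant.

n = 42 per group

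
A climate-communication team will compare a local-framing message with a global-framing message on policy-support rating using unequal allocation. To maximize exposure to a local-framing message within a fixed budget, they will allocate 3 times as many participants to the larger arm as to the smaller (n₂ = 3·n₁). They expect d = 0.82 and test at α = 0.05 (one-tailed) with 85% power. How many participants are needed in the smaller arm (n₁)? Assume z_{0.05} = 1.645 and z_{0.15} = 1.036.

With allocation ratio k = n₂/n₁ = 3, Var(x̄₁−x̄₂) = σ²(1/n₁ + 1/(k·n₁)) = σ²·(k+1)/(k·n₁).
So n₁ = (1 + 1/k)·((z_{α} + z_β)/d)² = 1.333 × (2.681/0.82)².
n₁ = 1.333 × 10.69 = 14.3.
Round up: n₁ = 15, giving n₂ = 3 × 15 = 45.

n₁ = 15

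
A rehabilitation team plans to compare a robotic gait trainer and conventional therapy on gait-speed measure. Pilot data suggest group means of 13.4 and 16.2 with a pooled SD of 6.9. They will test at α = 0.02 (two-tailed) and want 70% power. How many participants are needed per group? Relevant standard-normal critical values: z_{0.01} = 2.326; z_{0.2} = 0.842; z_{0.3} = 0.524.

Cohen's d = |M₁ − M₂| / SD_pooled = |13.4 − 16.2| / 6.9 = 2.8 / 6.9 = 0.406.
For two independent groups with equal n: n = 2·((z_{α/2} + z_β) / d)².
z_{α/2} + z_β = 2.326 + 0.524 = 2.850.
n = 2 × (2.850 / 0.406)² = 2 × 7.020² = 2 × 49.28 = 98.6.
Round up to the next whole participant.

n = 99 per group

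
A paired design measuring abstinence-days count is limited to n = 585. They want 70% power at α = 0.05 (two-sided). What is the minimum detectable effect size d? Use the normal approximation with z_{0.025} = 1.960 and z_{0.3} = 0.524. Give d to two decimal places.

For a single sample (or paired design) of n = 585: d_min = (z_{α/2} + z_β)/√n.
z-sum = 1.960 + 0.524 = 2.484.
d_min = 2.484 / √585 = 2.484 / 24.187 = 0.103.

d_min ≈ 0.10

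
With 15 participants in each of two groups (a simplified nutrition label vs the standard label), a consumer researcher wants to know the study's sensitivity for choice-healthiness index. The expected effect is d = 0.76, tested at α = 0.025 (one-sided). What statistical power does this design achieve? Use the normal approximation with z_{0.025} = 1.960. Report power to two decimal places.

For two equal groups, power = Φ(d·√(n/2) − z_{α}).
d·√(n/2) = 0.76 × √(15/2) = 0.76 × 2.739 = 2.081.
z_β = 2.081 − 1.960 = 0.121.
Power = Φ(0.121) = 0.548.

power ≈ 0.55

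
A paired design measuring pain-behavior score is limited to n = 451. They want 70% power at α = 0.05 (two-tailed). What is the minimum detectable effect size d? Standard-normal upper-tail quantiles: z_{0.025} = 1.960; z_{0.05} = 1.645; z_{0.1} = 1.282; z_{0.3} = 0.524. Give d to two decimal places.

For a single sample (or paired design) of n = 451: d_min = (z_{α/2} + z_β)/√n.
z-sum = 1.960 + 0.524 = 2.484.
d_min = 2.484 / √451 = 2.484 / 21.237 = 0.117.

d_min ≈ 0.12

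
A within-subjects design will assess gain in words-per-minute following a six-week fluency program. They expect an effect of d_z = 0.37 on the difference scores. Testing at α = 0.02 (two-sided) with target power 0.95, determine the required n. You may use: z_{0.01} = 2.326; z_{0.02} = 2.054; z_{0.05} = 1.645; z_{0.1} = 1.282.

n = 116 pairs

For a paired (one-sample on differences) test: n = ((z_{α/2} + z_β) / d)².
z_{α/2} + z_β = 2.326 + 1.645 = 3.971.
n = (3.971 / 0.37)² = 10.732² = 115.19.
Round up.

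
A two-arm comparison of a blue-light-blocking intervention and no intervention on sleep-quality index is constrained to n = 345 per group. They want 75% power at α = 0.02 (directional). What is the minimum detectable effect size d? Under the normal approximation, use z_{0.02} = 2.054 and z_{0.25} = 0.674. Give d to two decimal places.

d_min ≈ 0.21

For two independent groups of n = 345 each: d_min = (z_{α} + z_β)·√(2/n).
z-sum = 2.054 + 0.674 = 2.728.
d_min = 2.728 × √(2/345) = 2.728 × 0.0761 = 0.208.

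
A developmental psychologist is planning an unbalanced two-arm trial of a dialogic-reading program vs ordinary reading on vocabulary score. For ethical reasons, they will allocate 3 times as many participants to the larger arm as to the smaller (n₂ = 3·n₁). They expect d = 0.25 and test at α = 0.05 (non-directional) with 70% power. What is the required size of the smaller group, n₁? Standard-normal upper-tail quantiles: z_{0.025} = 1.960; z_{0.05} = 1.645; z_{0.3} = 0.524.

With allocation ratio k = n₂/n₁ = 3, Var(x̄₁−x̄₂) = σ²(1/n₁ + 1/(k·n₁)) = σ²·(k+1)/(k·n₁).
So n₁ = (1 + 1/k)·((z_{α/2} + z_β)/d)² = 1.333 × (2.484/0.25)².
n₁ = 1.333 × 98.72 = 131.6.
Round up: n₁ = 132, giving n₂ = 3 × 132 = 396.

n₁ = 132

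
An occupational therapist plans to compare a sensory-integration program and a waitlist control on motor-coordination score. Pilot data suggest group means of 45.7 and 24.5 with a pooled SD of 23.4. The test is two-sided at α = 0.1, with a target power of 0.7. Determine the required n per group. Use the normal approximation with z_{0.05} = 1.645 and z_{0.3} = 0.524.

n = 12 per group

Cohen's d = |M₁ − M₂| / SD_pooled = |45.7 − 24.5| / 23.4 = 21.2 / 23.4 = 0.906.
For two independent groups with equal n: n = 2·((z_{α/2} + z_β) / d)².
z_{α/2} + z_β = 1.645 + 0.524 = 2.169.
n = 2 × (2.169 / 0.906)² = 2 × 2.394² = 2 × 5.73 = 11.5.
Round up to the next whole participant.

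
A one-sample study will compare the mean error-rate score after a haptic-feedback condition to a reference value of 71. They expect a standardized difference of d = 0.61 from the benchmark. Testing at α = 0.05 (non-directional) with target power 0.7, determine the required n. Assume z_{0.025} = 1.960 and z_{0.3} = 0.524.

For a one-sample test: n = ((z_{α/2} + z_β) / d)².
z_{α/2} + z_β = 1.960 + 0.524 = 2.484.
n = (2.484 / 0.61)² = 4.072² = 16.58.
Round up.

n = 17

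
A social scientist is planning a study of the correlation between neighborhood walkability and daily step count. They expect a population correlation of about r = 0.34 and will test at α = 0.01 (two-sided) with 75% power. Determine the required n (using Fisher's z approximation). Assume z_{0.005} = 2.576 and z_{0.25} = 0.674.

n = 88

Fisher's z: C = ½·ln((1+r)/(1−r)) = ½·ln(2.0303) = 0.3541.
n = ((z_{α/2} + z_β)/C)² + 3.
(2.576 + 0.674) / 0.3541 = 3.250 / 0.3541 = 9.178.
n = 9.178² + 3 = 84.24 + 3 = 87.2.
Round up.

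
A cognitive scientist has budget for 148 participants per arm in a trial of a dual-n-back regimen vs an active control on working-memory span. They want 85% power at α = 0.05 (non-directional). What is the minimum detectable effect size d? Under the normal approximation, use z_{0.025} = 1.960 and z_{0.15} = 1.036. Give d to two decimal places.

For two independent groups of n = 148 each: d_min = (z_{α/2} + z_β)·√(2/n).
z-sum = 1.960 + 1.036 = 2.996.
d_min = 2.996 × √(2/148) = 2.996 × 0.1162 = 0.348.

d_min ≈ 0.35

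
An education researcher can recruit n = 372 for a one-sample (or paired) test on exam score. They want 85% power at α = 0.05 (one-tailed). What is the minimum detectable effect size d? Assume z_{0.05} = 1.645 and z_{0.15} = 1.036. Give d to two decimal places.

For a single sample (or paired design) of n = 372: d_min = (z_{α} + z_β)/√n.
z-sum = 1.645 + 1.036 = 2.681.
d_min = 2.681 / √372 = 2.681 / 19.287 = 0.139.

d_min ≈ 0.14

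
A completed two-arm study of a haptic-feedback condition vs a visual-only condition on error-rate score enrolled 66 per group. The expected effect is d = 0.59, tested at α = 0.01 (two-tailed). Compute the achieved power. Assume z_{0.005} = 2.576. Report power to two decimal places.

power ≈ 0.79

For two equal groups, power = Φ(d·√(n/2) − z_{α/2}).
d·√(n/2) = 0.59 × √(66/2) = 0.59 × 5.745 = 3.389.
z_β = 3.389 − 2.576 = 0.813.
Power = Φ(0.813) = 0.792.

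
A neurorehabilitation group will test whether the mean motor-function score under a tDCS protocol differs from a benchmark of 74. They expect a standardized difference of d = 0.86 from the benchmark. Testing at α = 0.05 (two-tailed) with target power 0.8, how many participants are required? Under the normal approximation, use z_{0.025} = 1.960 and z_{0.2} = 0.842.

n = 11

For a one-sample test: n = ((z_{α/2} + z_β) / d)².
z_{α/2} + z_β = 1.960 + 0.842 = 2.802.
n = (2.802 / 0.86)² = 3.258² = 10.62.
Round up.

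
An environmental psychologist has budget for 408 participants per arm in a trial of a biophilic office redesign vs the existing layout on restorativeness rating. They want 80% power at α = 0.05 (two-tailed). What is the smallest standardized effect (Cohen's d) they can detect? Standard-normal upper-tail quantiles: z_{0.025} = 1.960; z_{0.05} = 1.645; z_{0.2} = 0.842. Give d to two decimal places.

d_min ≈ 0.20

For two independent groups of n = 408 each: d_min = (z_{α/2} + z_β)·√(2/n).
z-sum = 1.960 + 0.842 = 2.802.
d_min = 2.802 × √(2/408) = 2.802 × 0.0700 = 0.196.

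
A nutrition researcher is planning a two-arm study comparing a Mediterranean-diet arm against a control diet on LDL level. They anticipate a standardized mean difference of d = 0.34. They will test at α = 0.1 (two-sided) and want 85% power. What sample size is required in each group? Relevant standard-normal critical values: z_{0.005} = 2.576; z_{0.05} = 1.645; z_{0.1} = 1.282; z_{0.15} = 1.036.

n = 125 per group

For two independent groups with equal n: n = 2·((z_{α/2} + z_β) / d)².
z_{α/2} + z_β = 1.645 + 1.036 = 2.681.
n = 2 × (2.681 / 0.34)² = 2 × 7.885² = 2 × 62.18 = 124.4.
Round up to the next whole participant.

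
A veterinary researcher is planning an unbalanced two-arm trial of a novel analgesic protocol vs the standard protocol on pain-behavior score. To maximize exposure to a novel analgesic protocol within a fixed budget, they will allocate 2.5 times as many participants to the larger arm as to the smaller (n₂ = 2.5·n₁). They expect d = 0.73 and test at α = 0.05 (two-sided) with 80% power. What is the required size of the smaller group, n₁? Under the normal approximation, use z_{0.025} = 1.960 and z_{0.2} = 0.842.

n₁ = 21

With allocation ratio k = n₂/n₁ = 2.5, Var(x̄₁−x̄₂) = σ²(1/n₁ + 1/(k·n₁)) = σ²·(k+1)/(k·n₁).
So n₁ = (1 + 1/k)·((z_{α/2} + z_β)/d)² = 1.400 × (2.802/0.73)².
n₁ = 1.400 × 14.73 = 20.6.
Round up: n₁ = 21, giving n₂ = ⌈2.5 × 21⌉ = ⌈52.5⌉ = 53.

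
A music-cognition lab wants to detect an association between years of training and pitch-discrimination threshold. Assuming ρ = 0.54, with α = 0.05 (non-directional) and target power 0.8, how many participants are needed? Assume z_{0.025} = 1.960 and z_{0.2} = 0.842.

Fisher's z: C = ½·ln((1+r)/(1−r)) = ½·ln(3.3478) = 0.6042.
n = ((z_{α/2} + z_β)/C)² + 3.
(1.960 + 0.842) / 0.6042 = 2.802 / 0.6042 = 4.638.
n = 4.638² + 3 = 21.51 + 3 = 24.5.
Round up.

n = 25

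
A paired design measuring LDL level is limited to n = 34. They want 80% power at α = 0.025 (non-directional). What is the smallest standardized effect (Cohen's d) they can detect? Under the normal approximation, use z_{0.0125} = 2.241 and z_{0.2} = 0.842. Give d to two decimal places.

d_min ≈ 0.53

For a single sample (or paired design) of n = 34: d_min = (z_{α/2} + z_β)/√n.
z-sum = 2.241 + 0.842 = 3.083.
d_min = 3.083 / √34 = 3.083 / 5.831 = 0.529.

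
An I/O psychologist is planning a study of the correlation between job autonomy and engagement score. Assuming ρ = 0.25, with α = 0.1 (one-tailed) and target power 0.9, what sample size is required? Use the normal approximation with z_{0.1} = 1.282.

Fisher's z: C = ½·ln((1+r)/(1−r)) = ½·ln(1.6667) = 0.2554.
n = ((z_{α} + z_β)/C)² + 3.
(1.282 + 1.282) / 0.2554 = 2.564 / 0.2554 = 10.039.
n = 10.039² + 3 = 100.78 + 3 = 103.8.
Round up.

n = 104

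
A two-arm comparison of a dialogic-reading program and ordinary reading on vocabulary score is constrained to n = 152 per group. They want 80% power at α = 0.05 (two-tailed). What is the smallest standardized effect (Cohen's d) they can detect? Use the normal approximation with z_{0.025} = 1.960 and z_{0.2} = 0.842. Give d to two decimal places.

For two independent groups of n = 152 each: d_min = (z_{α/2} + z_β)·√(2/n).
z-sum = 1.960 + 0.842 = 2.802.
d_min = 2.802 × √(2/152) = 2.802 × 0.1147 = 0.321.

d_min ≈ 0.32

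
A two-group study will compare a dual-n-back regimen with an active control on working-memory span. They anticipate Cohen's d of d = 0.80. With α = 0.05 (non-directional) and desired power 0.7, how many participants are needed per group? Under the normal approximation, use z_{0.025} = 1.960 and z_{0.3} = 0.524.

For two independent groups with equal n: n = 2·((z_{α/2} + z_β) / d)².
z_{α/2} + z_β = 1.960 + 0.524 = 2.484.
n = 2 × (2.484 / 0.80)² = 2 × 3.105² = 2 × 9.64 = 19.3.
Round up to the next whole participant.

n = 20 per group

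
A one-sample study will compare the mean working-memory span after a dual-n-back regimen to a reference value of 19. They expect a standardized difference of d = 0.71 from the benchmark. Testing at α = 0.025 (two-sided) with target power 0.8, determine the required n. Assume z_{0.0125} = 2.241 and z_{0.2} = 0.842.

For a one-sample test: n = ((z_{α/2} + z_β) / d)².
z_{α/2} + z_β = 2.241 + 0.842 = 3.083.
n = (3.083 / 0.71)² = 4.342² = 18.86.
Round up.

n = 19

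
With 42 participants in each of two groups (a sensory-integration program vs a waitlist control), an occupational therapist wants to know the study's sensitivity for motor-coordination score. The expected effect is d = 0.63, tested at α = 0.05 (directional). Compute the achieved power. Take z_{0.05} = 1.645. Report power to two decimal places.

For two equal groups, power = Φ(d·√(n/2) − z_{α}).
d·√(n/2) = 0.63 × √(42/2) = 0.63 × 4.583 = 2.887.
z_β = 2.887 − 1.645 = 1.242.
Power = Φ(1.242) = 0.893.

power ≈ 0.89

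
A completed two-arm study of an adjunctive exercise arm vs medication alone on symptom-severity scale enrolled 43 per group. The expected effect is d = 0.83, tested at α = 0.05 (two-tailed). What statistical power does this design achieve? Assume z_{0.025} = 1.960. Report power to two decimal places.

power ≈ 0.97

For two equal groups, power = Φ(d·√(n/2) − z_{α/2}).
d·√(n/2) = 0.83 × √(43/2) = 0.83 × 4.637 = 3.849.
z_β = 3.849 − 1.960 = 1.889.
Power = Φ(1.889) = 0.971.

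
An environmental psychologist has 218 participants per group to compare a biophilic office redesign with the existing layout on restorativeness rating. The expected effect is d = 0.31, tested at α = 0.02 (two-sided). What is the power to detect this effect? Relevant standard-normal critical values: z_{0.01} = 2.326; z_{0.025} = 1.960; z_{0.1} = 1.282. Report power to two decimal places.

power ≈ 0.82

For two equal groups, power = Φ(d·√(n/2) − z_{α/2}).
d·√(n/2) = 0.31 × √(218/2) = 0.31 × 10.440 = 3.236.
z_β = 3.236 − 2.326 = 0.910.
Power = Φ(0.910) = 0.819.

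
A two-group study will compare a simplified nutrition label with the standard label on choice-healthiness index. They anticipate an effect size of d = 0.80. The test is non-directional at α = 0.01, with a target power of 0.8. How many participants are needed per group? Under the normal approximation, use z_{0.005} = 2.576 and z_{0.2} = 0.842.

n = 37 per group

For two independent groups with equal n: n = 2·((z_{α/2} + z_β) / d)².
z_{α/2} + z_β = 2.576 + 0.842 = 3.418.
n = 2 × (3.418 / 0.80)² = 2 × 4.272² = 2 × 18.25 = 36.5.
Round up to the next whole participant.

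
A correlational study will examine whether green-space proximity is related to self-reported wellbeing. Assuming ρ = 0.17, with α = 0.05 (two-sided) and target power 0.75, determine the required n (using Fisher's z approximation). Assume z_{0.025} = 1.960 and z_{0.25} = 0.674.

n = 239

Fisher's z: C = ½·ln((1+r)/(1−r)) = ½·ln(1.4096) = 0.1717.
n = ((z_{α/2} + z_β)/C)² + 3.
(1.960 + 0.674) / 0.1717 = 2.634 / 0.1717 = 15.341.
n = 15.341² + 3 = 235.34 + 3 = 238.3.
Round up.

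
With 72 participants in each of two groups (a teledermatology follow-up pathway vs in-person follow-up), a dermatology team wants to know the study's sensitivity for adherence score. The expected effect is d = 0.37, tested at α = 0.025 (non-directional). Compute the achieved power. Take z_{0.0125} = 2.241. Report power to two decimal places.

power ≈ 0.49

For two equal groups, power = Φ(d·√(n/2) − z_{α/2}).
d·√(n/2) = 0.37 × √(72/2) = 0.37 × 6.000 = 2.220.
z_β = 2.220 − 2.241 = -0.021.
Power = Φ(-0.021) = 0.492.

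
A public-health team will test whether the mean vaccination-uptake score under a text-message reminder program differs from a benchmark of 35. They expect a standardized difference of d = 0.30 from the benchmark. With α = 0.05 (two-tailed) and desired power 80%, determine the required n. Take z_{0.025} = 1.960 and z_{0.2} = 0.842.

For a one-sample test: n = ((z_{α/2} + z_β) / d)².
z_{α/2} + z_β = 1.960 + 0.842 = 2.802.
n = (2.802 / 0.30)² = 9.340² = 87.24.
Round up.

n = 88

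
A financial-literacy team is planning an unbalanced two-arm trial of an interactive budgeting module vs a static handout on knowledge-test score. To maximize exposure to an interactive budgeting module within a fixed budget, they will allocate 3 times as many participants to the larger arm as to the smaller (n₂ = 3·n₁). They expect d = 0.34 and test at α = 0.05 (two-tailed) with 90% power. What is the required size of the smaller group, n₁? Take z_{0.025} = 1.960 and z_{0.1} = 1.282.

With allocation ratio k = n₂/n₁ = 3, Var(x̄₁−x̄₂) = σ²(1/n₁ + 1/(k·n₁)) = σ²·(k+1)/(k·n₁).
So n₁ = (1 + 1/k)·((z_{α/2} + z_β)/d)² = 1.333 × (3.242/0.34)².
n₁ = 1.333 × 90.92 = 121.2.
Round up: n₁ = 122, giving n₂ = 3 × 122 = 366.

n₁ = 122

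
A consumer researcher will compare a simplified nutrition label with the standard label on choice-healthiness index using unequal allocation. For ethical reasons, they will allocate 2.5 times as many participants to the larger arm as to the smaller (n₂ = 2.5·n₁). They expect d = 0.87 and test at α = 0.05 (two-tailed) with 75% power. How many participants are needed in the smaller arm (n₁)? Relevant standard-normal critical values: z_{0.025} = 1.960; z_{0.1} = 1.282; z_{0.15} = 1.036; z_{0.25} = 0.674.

n₁ = 13

With allocation ratio k = n₂/n₁ = 2.5, Var(x̄₁−x̄₂) = σ²(1/n₁ + 1/(k·n₁)) = σ²·(k+1)/(k·n₁).
So n₁ = (1 + 1/k)·((z_{α/2} + z_β)/d)² = 1.400 × (2.634/0.87)².
n₁ = 1.400 × 9.17 = 12.8.
Round up: n₁ = 13, giving n₂ = ⌈2.5 × 13⌉ = ⌈32.5⌉ = 33.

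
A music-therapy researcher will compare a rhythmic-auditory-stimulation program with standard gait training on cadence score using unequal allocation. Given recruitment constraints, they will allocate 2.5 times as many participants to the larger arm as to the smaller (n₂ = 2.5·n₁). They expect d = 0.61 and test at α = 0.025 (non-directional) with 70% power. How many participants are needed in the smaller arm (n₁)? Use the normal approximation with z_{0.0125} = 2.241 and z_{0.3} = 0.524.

n₁ = 29

With allocation ratio k = n₂/n₁ = 2.5, Var(x̄₁−x̄₂) = σ²(1/n₁ + 1/(k·n₁)) = σ²·(k+1)/(k·n₁).
So n₁ = (1 + 1/k)·((z_{α/2} + z_β)/d)² = 1.400 × (2.765/0.61)².
n₁ = 1.400 × 20.55 = 28.8.
Round up: n₁ = 29, giving n₂ = ⌈2.5 × 29⌉ = ⌈72.5⌉ = 73.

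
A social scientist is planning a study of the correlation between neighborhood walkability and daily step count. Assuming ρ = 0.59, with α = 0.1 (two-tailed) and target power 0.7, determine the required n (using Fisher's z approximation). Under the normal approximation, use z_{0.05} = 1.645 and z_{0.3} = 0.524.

Fisher's z: C = ½·ln((1+r)/(1−r)) = ½·ln(3.8780) = 0.6777.
n = ((z_{α/2} + z_β)/C)² + 3.
(1.645 + 0.524) / 0.6777 = 2.169 / 0.6777 = 3.201.
n = 3.201² + 3 = 10.24 + 3 = 13.2.
Round up.

n = 14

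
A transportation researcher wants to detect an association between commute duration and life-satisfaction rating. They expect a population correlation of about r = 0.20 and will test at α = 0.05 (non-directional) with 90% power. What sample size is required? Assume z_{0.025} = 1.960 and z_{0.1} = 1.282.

Fisher's z: C = ½·ln((1+r)/(1−r)) = ½·ln(1.5000) = 0.2027.
n = ((z_{α/2} + z_β)/C)² + 3.
(1.960 + 1.282) / 0.2027 = 3.242 / 0.2027 = 15.994.
n = 15.994² + 3 = 255.81 + 3 = 258.8.
Round up.

n = 259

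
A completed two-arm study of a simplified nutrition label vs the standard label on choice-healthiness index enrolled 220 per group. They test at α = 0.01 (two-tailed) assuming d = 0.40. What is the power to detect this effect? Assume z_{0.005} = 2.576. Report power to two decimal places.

power ≈ 0.95

For two equal groups, power = Φ(d·√(n/2) − z_{α/2}).
d·√(n/2) = 0.40 × √(220/2) = 0.40 × 10.488 = 4.195.
z_β = 4.195 − 2.576 = 1.619.
Power = Φ(1.619) = 0.947.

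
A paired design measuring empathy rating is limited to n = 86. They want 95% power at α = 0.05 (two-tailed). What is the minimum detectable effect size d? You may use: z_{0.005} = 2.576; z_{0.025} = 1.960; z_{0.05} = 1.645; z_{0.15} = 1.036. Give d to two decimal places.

d_min ≈ 0.39

For a single sample (or paired design) of n = 86: d_min = (z_{α/2} + z_β)/√n.
z-sum = 1.960 + 1.645 = 3.605.
d_min = 3.605 / √86 = 3.605 / 9.274 = 0.389.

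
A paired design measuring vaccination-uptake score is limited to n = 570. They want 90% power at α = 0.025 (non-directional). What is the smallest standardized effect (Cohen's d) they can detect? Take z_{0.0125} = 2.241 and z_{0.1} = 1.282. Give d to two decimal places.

d_min ≈ 0.15

For a single sample (or paired design) of n = 570: d_min = (z_{α/2} + z_β)/√n.
z-sum = 2.241 + 1.282 = 3.523.
d_min = 3.523 / √570 = 3.523 / 23.875 = 0.148.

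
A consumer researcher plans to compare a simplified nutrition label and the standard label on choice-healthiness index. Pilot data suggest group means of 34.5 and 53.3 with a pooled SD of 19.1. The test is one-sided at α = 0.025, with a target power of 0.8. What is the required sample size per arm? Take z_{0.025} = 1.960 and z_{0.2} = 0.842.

Cohen's d = |M₁ − M₂| / SD_pooled = |34.5 − 53.3| / 19.1 = 18.8 / 19.1 = 0.984.
For two independent groups with equal n: n = 2·((z_{α} + z_β) / d)².
z_{α} + z_β = 1.960 + 0.842 = 2.802.
n = 2 × (2.802 / 0.984)² = 2 × 2.848² = 2 × 8.11 = 16.2.
Round up to the next whole participant.

n = 17 per group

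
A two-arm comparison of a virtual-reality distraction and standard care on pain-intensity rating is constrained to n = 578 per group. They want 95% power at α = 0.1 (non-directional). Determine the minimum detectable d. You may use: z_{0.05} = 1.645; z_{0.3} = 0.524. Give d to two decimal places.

d_min ≈ 0.19

For two independent groups of n = 578 each: d_min = (z_{α/2} + z_β)·√(2/n).
z-sum = 1.645 + 1.645 = 3.290.
d_min = 3.290 × √(2/578) = 3.290 × 0.0588 = 0.194.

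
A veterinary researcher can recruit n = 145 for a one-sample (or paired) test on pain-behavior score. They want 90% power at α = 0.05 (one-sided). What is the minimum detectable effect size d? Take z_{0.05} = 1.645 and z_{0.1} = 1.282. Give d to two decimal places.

For a single sample (or paired design) of n = 145: d_min = (z_{α} + z_β)/√n.
z-sum = 1.645 + 1.282 = 2.927.
d_min = 2.927 / √145 = 2.927 / 12.042 = 0.243.

d_min ≈ 0.24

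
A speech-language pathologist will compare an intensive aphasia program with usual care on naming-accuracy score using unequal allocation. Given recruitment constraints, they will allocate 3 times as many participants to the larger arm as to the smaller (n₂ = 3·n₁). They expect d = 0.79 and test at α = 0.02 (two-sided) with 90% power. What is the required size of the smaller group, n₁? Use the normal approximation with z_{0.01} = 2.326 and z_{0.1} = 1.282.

n₁ = 28

With allocation ratio k = n₂/n₁ = 3, Var(x̄₁−x̄₂) = σ²(1/n₁ + 1/(k·n₁)) = σ²·(k+1)/(k·n₁).
So n₁ = (1 + 1/k)·((z_{α/2} + z_β)/d)² = 1.333 × (3.608/0.79)².
n₁ = 1.333 × 20.86 = 27.8.
Round up: n₁ = 28, giving n₂ = 3 × 28 = 84.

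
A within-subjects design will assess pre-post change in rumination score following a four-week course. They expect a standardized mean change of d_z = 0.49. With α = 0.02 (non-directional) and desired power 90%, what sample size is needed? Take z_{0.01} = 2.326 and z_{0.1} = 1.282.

For a paired (one-sample on differences) test: n = ((z_{α/2} + z_β) / d)².
z_{α/2} + z_β = 2.326 + 1.282 = 3.608.
n = (3.608 / 0.49)² = 7.363² = 54.22.
Round up.

n = 55 pairs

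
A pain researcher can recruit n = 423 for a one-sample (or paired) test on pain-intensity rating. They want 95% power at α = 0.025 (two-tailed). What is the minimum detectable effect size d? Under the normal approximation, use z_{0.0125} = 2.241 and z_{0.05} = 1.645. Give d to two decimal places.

For a single sample (or paired design) of n = 423: d_min = (z_{α/2} + z_β)/√n.
z-sum = 2.241 + 1.645 = 3.886.
d_min = 3.886 / √423 = 3.886 / 20.567 = 0.189.

d_min ≈ 0.19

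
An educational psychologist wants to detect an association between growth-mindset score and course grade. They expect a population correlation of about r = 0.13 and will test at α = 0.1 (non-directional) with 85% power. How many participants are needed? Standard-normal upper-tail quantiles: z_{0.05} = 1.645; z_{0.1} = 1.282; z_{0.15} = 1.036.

n = 424

Fisher's z: C = ½·ln((1+r)/(1−r)) = ½·ln(1.2989) = 0.1307.
n = ((z_{α/2} + z_β)/C)² + 3.
(1.645 + 1.036) / 0.1307 = 2.681 / 0.1307 = 20.513.
n = 20.513² + 3 = 420.77 + 3 = 423.8.
Round up.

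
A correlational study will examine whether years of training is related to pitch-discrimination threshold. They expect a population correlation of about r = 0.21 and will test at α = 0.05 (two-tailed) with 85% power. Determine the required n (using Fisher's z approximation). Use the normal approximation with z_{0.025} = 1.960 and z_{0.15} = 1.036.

Fisher's z: C = ½·ln((1+r)/(1−r)) = ½·ln(1.5316) = 0.2132.
n = ((z_{α/2} + z_β)/C)² + 3.
(1.960 + 1.036) / 0.2132 = 2.996 / 0.2132 = 14.053.
n = 14.053² + 3 = 197.47 + 3 = 200.5.
Round up.

n = 201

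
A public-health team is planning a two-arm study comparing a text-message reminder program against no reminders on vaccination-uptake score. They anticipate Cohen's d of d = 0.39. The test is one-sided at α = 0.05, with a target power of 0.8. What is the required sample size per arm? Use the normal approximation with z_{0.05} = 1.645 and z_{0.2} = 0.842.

n = 82 per group

For two independent groups with equal n: n = 2·((z_{α} + z_β) / d)².
z_{α} + z_β = 1.645 + 0.842 = 2.487.
n = 2 × (2.487 / 0.39)² = 2 × 6.377² = 2 × 40.67 = 81.3.
Round up to the next whole participant.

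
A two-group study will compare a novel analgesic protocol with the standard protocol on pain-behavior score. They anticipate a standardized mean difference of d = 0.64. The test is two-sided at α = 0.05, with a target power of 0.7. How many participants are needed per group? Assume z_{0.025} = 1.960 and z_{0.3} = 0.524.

For two independent groups with equal n: n = 2·((z_{α/2} + z_β) / d)².
z_{α/2} + z_β = 1.960 + 0.524 = 2.484.
n = 2 × (2.484 / 0.64)² = 2 × 3.881² = 2 × 15.06 = 30.1.
Round up to the next whole participant.

n = 31 per group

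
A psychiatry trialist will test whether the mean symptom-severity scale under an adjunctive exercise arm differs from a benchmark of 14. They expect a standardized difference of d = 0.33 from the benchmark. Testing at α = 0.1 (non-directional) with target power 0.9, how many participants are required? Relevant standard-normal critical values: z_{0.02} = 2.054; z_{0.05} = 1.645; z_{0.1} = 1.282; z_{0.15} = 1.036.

n = 79

For a one-sample test: n = ((z_{α/2} + z_β) / d)².
z_{α/2} + z_β = 1.645 + 1.282 = 2.927.
n = (2.927 / 0.33)² = 8.870² = 78.67.
Round up.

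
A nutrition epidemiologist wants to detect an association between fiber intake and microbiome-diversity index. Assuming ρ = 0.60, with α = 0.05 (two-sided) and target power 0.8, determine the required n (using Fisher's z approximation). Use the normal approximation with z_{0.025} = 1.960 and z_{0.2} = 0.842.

n = 20

Fisher's z: C = ½·ln((1+r)/(1−r)) = ½·ln(4.0000) = 0.6931.
n = ((z_{α/2} + z_β)/C)² + 3.
(1.960 + 0.842) / 0.6931 = 2.802 / 0.6931 = 4.043.
n = 4.043² + 3 = 16.34 + 3 = 19.3.
Round up.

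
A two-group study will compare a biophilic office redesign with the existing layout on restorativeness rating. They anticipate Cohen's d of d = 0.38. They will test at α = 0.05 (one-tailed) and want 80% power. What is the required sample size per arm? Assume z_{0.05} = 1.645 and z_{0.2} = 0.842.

For two independent groups with equal n: n = 2·((z_{α} + z_β) / d)².
z_{α} + z_β = 1.645 + 0.842 = 2.487.
n = 2 × (2.487 / 0.38)² = 2 × 6.545² = 2 × 42.83 = 85.7.
Round up to the next whole participant.

n = 86 per group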